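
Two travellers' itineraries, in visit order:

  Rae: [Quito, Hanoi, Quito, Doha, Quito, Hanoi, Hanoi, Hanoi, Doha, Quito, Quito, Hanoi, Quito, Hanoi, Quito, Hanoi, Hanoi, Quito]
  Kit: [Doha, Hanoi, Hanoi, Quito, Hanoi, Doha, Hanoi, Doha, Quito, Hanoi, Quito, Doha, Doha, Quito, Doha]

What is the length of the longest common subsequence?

10

Match Doha (Rae #4, Kit #1) → Hanoi (Rae #6, Kit #2) → Hanoi (Rae #7, Kit #3) → Hanoi (Rae #8, Kit #5) → Doha (Rae #9, Kit #6) → Hanoi (Rae #12, Kit #7) → Quito (Rae #13, Kit #9) → Hanoi (Rae #14, Kit #10) → Quito (Rae #15, Kit #11) → Quito (Rae #18, Kit #14) — 10 stops in the same relative order in both, and the DP table's final entry dp[18][15] is also 10, so no common subsequence is longer.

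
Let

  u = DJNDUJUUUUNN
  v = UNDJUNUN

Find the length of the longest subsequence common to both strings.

Let dp[i][j] be the LCS length of the first i characters of u and the first j characters of v. dp[i][j] = dp[i-1][j-1]+1 when the i-th and j-th characters match, else max(dp[i-1][j], dp[i][j-1]).
    ·  U  N  D  J  U  N  U  N
 ·  0  0  0  0  0  0  0  0  0
 D  0  0  0  1  1  1  1  1  1
 J  0  0  0  1  2  2  2  2  2
 N  0  0  1  1  2  2  3  3  3
 D  0  0  1  2  2  2  3  3  3
 U  0  1  1  2  2  3  3  4  4
 J  0  1  1  2  3  3  3  4  4
 U  0  1  1  2  3  4  4  4  4
 U  0  1  1  2  3  4  4  5  5
 U  0  1  1  2  3  4  4  5  5
 U  0  1  1  2  3  4  4  5  5
 N  0  1  2  2  3  4  5  5  6
 N  0  1  2  2  3  4  5  5  6
dp[12][8] = 6. One LCS (by backtracking along matches): NDJUUN.

6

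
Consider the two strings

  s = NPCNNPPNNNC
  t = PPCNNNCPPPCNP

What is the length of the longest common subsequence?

7

One common subsequence of length 7: P at s[2]=t[2], then C at s[3]=t[3], then N at s[4]=t[5], then N at s[5]=t[6], then P at s[6]=t[9], then P at s[7]=t[10], then N at s[8]=t[12], and the DP table's final entry dp[11][13] is also 7, so no common subsequence is longer.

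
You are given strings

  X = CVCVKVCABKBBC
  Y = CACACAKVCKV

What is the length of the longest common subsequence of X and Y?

6

Taking C (X #1, Y #3), then C (X #3, Y #5), then K (X #5, Y #7), then V (X #6, Y #8), then C (X #7, Y #9), then K (X #10, Y #10) gives a common subsequence of length 6. Since dp[13][11] = 6, nothing longer is possible.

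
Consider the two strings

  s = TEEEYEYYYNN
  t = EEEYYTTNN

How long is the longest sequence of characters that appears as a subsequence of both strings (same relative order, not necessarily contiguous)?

7

Let dp[i][j] be the LCS length of the first i characters of s and the first j characters of t. dp[i][j] = dp[i-1][j-1]+1 when the i-th and j-th characters match, else max(dp[i-1][j], dp[i][j-1]).
    ·  E  E  E  Y  Y  T  T  N  N
 ·  0  0  0  0  0  0  0  0  0  0
 T  0  0  0  0  0  0  1  1  1  1
 E  0  1  1  1  1  1  1  1  1  1
 E  0  1  2  2  2  2  2  2  2  2
 E  0  1  2  3  3  3  3  3  3  3
 Y  0  1  2  3  4  4  4  4  4  4
 E  0  1  2  3  4  4  4  4  4  4
 Y  0  1  2  3  4  5  5  5  5  5
 Y  0  1  2  3  4  5  5  5  5  5
 Y  0  1  2  3  4  5  5  5  5  5
 N  0  1  2  3  4  5  5  5  6  6
 N  0  1  2  3  4  5  5  5  6  7
dp[11][9] = 7. One LCS (by backtracking along matches): EEEYYNN.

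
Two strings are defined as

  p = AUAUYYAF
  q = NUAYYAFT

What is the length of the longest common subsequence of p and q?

Let dp[i][j] be the LCS length of the first i characters of p and the first j characters of q. dp[i][j] = dp[i-1][j-1]+1 when the i-th and j-th characters match, else max(dp[i-1][j], dp[i][j-1]).
    ·  N  U  A  Y  Y  A  F  T
 ·  0  0  0  0  0  0  0  0  0
 A  0  0  0  1  1  1  1  1  1
 U  0  0  1  1  1  1  1  1  1
 A  0  0  1  2  2  2  2  2  2
 U  0  0  1  2  2  2  2  2  2
 Y  0  0  1  2  3  3  3  3  3
 Y  0  0  1  2  3  4  4  4  4
 A  0  0  1  2  3  4  5  5  5
 F  0  0  1  2  3  4  5  6  6
dp[8][8] = 6. One LCS (by backtracking along matches): UAYYAF.

6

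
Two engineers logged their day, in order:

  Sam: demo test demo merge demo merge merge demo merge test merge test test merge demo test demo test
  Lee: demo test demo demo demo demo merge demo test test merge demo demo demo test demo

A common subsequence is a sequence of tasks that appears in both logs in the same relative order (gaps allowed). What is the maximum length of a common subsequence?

12

One common subsequence of length 12: demo [1,1], test [2,2], demo [3,5], demo [5,6], merge [7,7], demo [8,8], test [12,9], test [13,10], merge [14,11], demo [15,14], test [16,15], demo [17,16], and the DP table's final entry dp[18][16] is also 12, so no common subsequence is longer.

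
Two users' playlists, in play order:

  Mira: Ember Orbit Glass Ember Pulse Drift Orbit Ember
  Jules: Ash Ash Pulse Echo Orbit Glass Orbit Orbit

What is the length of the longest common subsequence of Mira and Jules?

Match Orbit at Mira[2]=Jules[5] → Glass at Mira[3]=Jules[6] → Orbit at Mira[7]=Jules[8] — 3 songs in the same relative order in both. The LCS DP gives dp[8][8] = 3, so this is optimal.

3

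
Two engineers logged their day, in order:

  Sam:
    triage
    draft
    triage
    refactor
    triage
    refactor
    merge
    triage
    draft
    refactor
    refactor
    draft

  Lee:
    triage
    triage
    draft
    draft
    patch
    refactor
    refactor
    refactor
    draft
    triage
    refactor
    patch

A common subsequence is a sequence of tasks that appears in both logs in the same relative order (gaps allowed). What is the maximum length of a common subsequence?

One common subsequence of length 6: triage [1,2]; then draft [2,4]; then refactor [4,7]; then refactor [6,8]; then triage [8,10]; then refactor [10,11]. dp[12][12] = 6 confirms this is the maximum.

6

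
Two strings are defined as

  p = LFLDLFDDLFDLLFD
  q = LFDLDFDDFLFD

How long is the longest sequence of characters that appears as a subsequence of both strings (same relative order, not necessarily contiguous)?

Taking L [1,1], F [2,2], L [3,4], D [4,5], F [6,6], D [7,7], D [8,8], F [10,9], L [13,10], F [14,11], D [15,12] gives a common subsequence of length 11. The LCS DP gives dp[15][12] = 11, so this is optimal.

11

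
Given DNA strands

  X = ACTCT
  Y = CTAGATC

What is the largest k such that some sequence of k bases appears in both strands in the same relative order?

3

Taking A (X #1, Y #5) → T (X #3, Y #6) → C (X #4, Y #7) gives a common subsequence of length 3, and the DP table's final entry dp[5][7] is also 3, so no common subsequence is longer.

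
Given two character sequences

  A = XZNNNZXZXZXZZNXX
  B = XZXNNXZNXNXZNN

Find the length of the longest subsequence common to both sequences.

Match X at A[1]=B[1]; then Z at A[2]=B[2]; then N at A[4]=B[4]; then N at A[5]=B[5]; then X at A[7]=B[6]; then Z at A[8]=B[7]; then X at A[9]=B[9]; then X at A[11]=B[11]; then Z at A[12]=B[12]; then N at A[14]=B[14] — 10 characters in the same relative order in both. Since dp[16][14] = 10, nothing longer is possible.

10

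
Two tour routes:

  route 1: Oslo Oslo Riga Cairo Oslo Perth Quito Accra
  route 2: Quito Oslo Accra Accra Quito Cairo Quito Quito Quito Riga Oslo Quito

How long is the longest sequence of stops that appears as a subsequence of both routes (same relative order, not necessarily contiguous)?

4

Pick Oslo at route 1[1]=route 2[2], then Riga at route 1[3]=route 2[10], then Oslo at route 1[5]=route 2[11], then Quito at route 1[7]=route 2[12]; all 4 stops appear in both, in order. Since dp[8][12] = 4, nothing longer is possible.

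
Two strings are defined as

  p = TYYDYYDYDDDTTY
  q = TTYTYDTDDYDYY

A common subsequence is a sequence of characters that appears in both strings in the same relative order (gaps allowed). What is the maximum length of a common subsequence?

8

Match T [1,2]; then Y [2,3]; then Y [3,5]; then D [4,9]; then Y [6,10]; then D [7,11]; then Y [8,12]; then Y [14,13] — 8 characters in the same relative order in both. The LCS DP gives dp[14][13] = 8, so this is optimal.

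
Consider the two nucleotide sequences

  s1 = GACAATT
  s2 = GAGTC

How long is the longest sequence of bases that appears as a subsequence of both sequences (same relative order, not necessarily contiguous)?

3

One common subsequence of length 3: G at s1[1]=s2[1]; then A at s1[2]=s2[2]; then C at s1[3]=s2[5], and the DP table's final entry dp[7][5] is also 3, so no common subsequence is longer.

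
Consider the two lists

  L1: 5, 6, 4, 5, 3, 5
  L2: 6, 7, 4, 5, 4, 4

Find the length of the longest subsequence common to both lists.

3

Match 6 [2,1] → 4 [3,3] → 5 [4,4] — 3 values in the same relative order in both. The LCS DP gives dp[6][6] = 3, so this is optimal.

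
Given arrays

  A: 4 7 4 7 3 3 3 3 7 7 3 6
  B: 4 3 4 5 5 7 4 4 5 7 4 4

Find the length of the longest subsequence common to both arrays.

Taking 4 [1,3]; then 7 [2,6]; then 4 [3,8]; then 7 [4,10] gives a common subsequence of length 4. dp[12][12] = 4 confirms this is the maximum.

4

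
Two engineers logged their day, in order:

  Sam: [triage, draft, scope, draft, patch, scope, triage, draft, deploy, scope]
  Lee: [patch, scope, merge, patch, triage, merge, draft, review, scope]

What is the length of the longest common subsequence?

Match scope (Sam #3, Lee #2); then patch (Sam #5, Lee #4); then triage (Sam #7, Lee #5); then draft (Sam #8, Lee #7); then scope (Sam #10, Lee #9) — 5 tasks in the same relative order in both. dp[10][9] = 5 confirms this is the maximum.

5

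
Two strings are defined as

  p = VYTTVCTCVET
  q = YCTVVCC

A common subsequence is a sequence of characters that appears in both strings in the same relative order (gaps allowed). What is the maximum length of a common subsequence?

Taking Y at p[2]=q[1], then T at p[3]=q[3], then V at p[5]=q[5], then C at p[6]=q[6], then C at p[8]=q[7] gives a common subsequence of length 5. The LCS DP gives dp[11][7] = 5, so this is optimal.

5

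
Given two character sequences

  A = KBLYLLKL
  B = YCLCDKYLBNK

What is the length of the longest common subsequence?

4

Pick K [1,6]; then Y [4,7]; then L [5,8]; then K [7,11]; all 4 characters appear in both, in order, and the DP table's final entry dp[8][11] is also 4, so no common subsequence is longer.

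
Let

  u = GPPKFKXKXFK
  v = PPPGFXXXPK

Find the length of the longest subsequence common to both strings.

Taking P (u #2, v #2), then P (u #3, v #3), then F (u #5, v #5), then X (u #7, v #7), then X (u #9, v #8), then K (u #11, v #10) gives a common subsequence of length 6. Since dp[11][10] = 6, nothing longer is possible.

6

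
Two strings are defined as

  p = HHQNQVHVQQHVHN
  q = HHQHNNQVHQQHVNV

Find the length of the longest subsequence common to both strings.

12

One common subsequence of length 12: H [1,1] → H [2,2] → Q [3,3] → N [4,6] → Q [5,7] → V [6,8] → H [7,9] → Q [9,10] → Q [10,11] → H [11,12] → V [12,13] → N [14,14]. The LCS DP gives dp[14][15] = 12, so this is optimal.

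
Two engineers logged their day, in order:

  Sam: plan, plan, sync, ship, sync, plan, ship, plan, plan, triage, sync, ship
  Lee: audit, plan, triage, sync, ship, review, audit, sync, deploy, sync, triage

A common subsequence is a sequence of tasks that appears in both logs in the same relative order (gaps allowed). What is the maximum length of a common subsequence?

One common subsequence of length 5: plan (Sam #1, Lee #2) → sync (Sam #3, Lee #4) → ship (Sam #4, Lee #5) → sync (Sam #5, Lee #10) → triage (Sam #10, Lee #11). Since dp[12][11] = 5, nothing longer is possible.

5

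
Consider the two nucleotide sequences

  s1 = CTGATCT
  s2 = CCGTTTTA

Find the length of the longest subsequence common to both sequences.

Let dp[i][j] be the LCS length of the first i bases of s1 and the first j bases of s2. dp[i][j] = dp[i-1][j-1]+1 when the i-th and j-th bases match, else max(dp[i-1][j], dp[i][j-1]).
    ·  C  C  G  T  T  T  T  A
 ·  0  0  0  0  0  0  0  0  0
 C  0  1  1  1  1  1  1  1  1
 T  0  1  1  1  2  2  2  2  2
 G  0  1  1  2  2  2  2  2  2
 A  0  1  1  2  2  2  2  2  3
 T  0  1  1  2  3  3  3  3  3
 C  0  1  2  2  3  3  3  3  3
 T  0  1  2  2  3  4  4  4  4
dp[7][8] = 4. One LCS (by backtracking along matches): CTTT.

4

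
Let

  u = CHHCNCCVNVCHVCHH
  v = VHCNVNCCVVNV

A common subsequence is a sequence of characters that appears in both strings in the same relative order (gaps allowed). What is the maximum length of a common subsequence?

8

Match H (u #3, v #2); then C (u #4, v #3); then N (u #5, v #6); then C (u #6, v #7); then C (u #7, v #8); then V (u #8, v #10); then N (u #9, v #11); then V (u #13, v #12) — 8 characters in the same relative order in both. dp[16][12] = 8 confirms this is the maximum.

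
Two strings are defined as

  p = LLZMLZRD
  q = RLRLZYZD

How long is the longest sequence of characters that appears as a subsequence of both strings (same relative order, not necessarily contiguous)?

Let dp[i][j] be the LCS length of the first i characters of p and the first j characters of q. dp[i][j] = dp[i-1][j-1]+1 when the i-th and j-th characters match, else max(dp[i-1][j], dp[i][j-1]).
    ·  R  L  R  L  Z  Y  Z  D
 ·  0  0  0  0  0  0  0  0  0
 L  0  0  1  1  1  1  1  1  1
 L  0  0  1  1  2  2  2  2  2
 Z  0  0  1  1  2  3  3  3  3
 M  0  0  1  1  2  3  3  3  3
 L  0  0  1  1  2  3  3  3  3
 Z  0  0  1  1  2  3  3  4  4
 R  0  1  1  2  2  3  3  4  4
 D  0  1  1  2  2  3  3  4  5
dp[8][8] = 5. One LCS (by backtracking along matches): LLZZD.

5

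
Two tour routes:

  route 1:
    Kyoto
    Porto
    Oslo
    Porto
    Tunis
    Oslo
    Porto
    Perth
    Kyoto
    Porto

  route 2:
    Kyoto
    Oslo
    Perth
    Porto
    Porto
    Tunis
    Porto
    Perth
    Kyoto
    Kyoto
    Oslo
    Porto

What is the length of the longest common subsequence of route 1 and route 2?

8

Match Kyoto (route 1 #1, route 2 #1), then Porto (route 1 #2, route 2 #4), then Porto (route 1 #4, route 2 #5), then Tunis (route 1 #5, route 2 #6), then Porto (route 1 #7, route 2 #7), then Perth (route 1 #8, route 2 #8), then Kyoto (route 1 #9, route 2 #10), then Porto (route 1 #10, route 2 #12) — 8 stops in the same relative order in both. Since dp[10][12] = 8, nothing longer is possible.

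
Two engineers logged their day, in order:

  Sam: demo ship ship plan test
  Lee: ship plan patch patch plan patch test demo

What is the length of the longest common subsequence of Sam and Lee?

3

One common subsequence of length 3: ship (Sam #2, Lee #1); then plan (Sam #4, Lee #5); then test (Sam #5, Lee #7). dp[5][8] = 3 confirms this is the maximum.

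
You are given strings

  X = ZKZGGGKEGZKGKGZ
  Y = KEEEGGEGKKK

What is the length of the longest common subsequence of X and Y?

Taking K [2,1] → G [4,5] → G [5,6] → G [6,8] → K [7,9] → K [11,10] → K [13,11] gives a common subsequence of length 7. dp[15][11] = 7 confirms this is the maximum.

7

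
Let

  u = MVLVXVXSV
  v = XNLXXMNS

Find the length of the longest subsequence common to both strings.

Let dp[i][j] be the LCS length of the first i characters of u and the first j characters of v. dp[i][j] = dp[i-1][j-1]+1 when the i-th and j-th characters match, else max(dp[i-1][j], dp[i][j-1]).
    ·  X  N  L  X  X  M  N  S
 ·  0  0  0  0  0  0  0  0  0
 M  0  0  0  0  0  0  1  1  1
 V  0  0  0  0  0  0  1  1  1
 L  0  0  0  1  1  1  1  1  1
 V  0  0  0  1  1  1  1  1  1
 X  0  1  1  1  2  2  2  2  2
 V  0  1  1  1  2  2  2  2  2
 X  0  1  1  1  2  3  3  3  3
 S  0  1  1  1  2  3  3  3  4
 V  0  1  1  1  2  3  3  3  4
dp[9][8] = 4. One LCS (by backtracking along matches): LXXS.

4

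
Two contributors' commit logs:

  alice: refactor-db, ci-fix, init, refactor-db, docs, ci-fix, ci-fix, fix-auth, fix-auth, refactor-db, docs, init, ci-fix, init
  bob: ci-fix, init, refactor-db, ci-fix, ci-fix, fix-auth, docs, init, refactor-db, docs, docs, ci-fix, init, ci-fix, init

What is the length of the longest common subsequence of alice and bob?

11

Taking ci-fix at alice[2]=bob[1], then init at alice[3]=bob[2], then refactor-db at alice[4]=bob[3], then ci-fix at alice[6]=bob[4], then ci-fix at alice[7]=bob[5], then fix-auth at alice[8]=bob[6], then refactor-db at alice[10]=bob[9], then docs at alice[11]=bob[11], then init at alice[12]=bob[13], then ci-fix at alice[13]=bob[14], then init at alice[14]=bob[15] gives a common subsequence of length 11, and the DP table's final entry dp[14][15] is also 11, so no common subsequence is longer.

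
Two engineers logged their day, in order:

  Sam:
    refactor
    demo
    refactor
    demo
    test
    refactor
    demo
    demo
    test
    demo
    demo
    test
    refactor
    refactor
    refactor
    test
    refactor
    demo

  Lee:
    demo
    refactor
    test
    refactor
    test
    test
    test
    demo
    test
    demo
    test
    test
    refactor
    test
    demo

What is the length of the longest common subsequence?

11

Taking demo at Sam[2]=Lee[1], then refactor at Sam[3]=Lee[2], then test at Sam[5]=Lee[3], then refactor at Sam[6]=Lee[4], then demo at Sam[7]=Lee[8], then demo at Sam[8]=Lee[10], then test at Sam[9]=Lee[11], then test at Sam[12]=Lee[12], then refactor at Sam[15]=Lee[13], then test at Sam[16]=Lee[14], then demo at Sam[18]=Lee[15] gives a common subsequence of length 11. Since dp[18][15] = 11, nothing longer is possible.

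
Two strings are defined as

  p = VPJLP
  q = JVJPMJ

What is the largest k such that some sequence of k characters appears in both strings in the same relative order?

Match V at p[1]=q[2] → P at p[2]=q[4] → J at p[3]=q[6] — 3 characters in the same relative order in both, and the DP table's final entry dp[5][6] is also 3, so no common subsequence is longer.

3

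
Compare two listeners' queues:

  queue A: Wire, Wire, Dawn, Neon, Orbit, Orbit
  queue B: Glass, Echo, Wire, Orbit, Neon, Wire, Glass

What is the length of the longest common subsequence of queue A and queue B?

2

Taking Wire [1,3], then Wire [2,6] gives a common subsequence of length 2. dp[6][7] = 2 confirms this is the maximum.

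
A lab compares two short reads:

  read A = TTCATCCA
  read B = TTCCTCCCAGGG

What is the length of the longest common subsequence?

Match T (read A #1, read B #1), then T (read A #2, read B #2), then C (read A #3, read B #4), then T (read A #5, read B #5), then C (read A #6, read B #7), then C (read A #7, read B #8), then A (read A #8, read B #9) — 7 bases in the same relative order in both, and the DP table's final entry dp[8][12] is also 7, so no common subsequence is longer.

7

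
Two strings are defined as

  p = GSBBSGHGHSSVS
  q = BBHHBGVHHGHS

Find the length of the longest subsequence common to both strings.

7

One common subsequence of length 7: B [3,2], B [4,5], G [6,6], H [7,9], G [8,10], H [9,11], S [13,12]. dp[13][12] = 7 confirms this is the maximum.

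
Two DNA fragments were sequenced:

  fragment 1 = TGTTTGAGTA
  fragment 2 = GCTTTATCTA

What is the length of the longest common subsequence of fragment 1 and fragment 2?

Match G at fragment 1[2]=fragment 2[1]; then T at fragment 1[3]=fragment 2[3]; then T at fragment 1[4]=fragment 2[4]; then T at fragment 1[5]=fragment 2[5]; then A at fragment 1[7]=fragment 2[6]; then T at fragment 1[9]=fragment 2[9]; then A at fragment 1[10]=fragment 2[10] — 7 bases in the same relative order in both. The LCS DP gives dp[10][10] = 7, so this is optimal.

7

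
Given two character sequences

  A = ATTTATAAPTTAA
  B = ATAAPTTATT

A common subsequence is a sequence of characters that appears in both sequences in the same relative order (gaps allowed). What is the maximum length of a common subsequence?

8

Match A (A #5, B #1), T (A #6, B #2), A (A #7, B #3), A (A #8, B #4), P (A #9, B #5), T (A #10, B #6), T (A #11, B #7), A (A #12, B #8) — 8 characters in the same relative order in both. dp[13][10] = 8 confirms this is the maximum.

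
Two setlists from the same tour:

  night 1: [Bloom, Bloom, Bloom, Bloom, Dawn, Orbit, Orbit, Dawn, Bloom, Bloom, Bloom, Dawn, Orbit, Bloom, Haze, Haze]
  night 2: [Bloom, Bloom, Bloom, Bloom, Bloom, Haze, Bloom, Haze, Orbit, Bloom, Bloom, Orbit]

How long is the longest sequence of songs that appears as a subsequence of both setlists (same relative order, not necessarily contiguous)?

8

One common subsequence of length 8: Bloom [1,3], then Bloom [2,4], then Bloom [3,5], then Bloom [4,7], then Orbit [7,9], then Bloom [10,10], then Bloom [11,11], then Orbit [13,12]. The LCS DP gives dp[16][12] = 8, so this is optimal.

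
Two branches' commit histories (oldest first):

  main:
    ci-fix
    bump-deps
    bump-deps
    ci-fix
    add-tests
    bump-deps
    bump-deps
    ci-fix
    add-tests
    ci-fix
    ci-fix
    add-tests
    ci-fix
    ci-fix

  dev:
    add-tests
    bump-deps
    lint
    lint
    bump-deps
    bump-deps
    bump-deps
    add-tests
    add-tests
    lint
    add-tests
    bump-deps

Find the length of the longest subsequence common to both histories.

6

Match bump-deps (main #2, dev #2) → bump-deps (main #3, dev #5) → bump-deps (main #6, dev #6) → bump-deps (main #7, dev #7) → add-tests (main #9, dev #9) → add-tests (main #12, dev #11) — 6 commits in the same relative order in both. The LCS DP gives dp[14][12] = 6, so this is optimal.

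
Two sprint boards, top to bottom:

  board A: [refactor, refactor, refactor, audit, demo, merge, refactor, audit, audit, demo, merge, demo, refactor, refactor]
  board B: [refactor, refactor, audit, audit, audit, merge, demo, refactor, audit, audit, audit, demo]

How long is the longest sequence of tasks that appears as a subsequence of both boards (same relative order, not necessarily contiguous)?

One common subsequence of length 8: refactor at board A[1]=board B[1], refactor at board A[2]=board B[2], audit at board A[4]=board B[5], demo at board A[5]=board B[7], refactor at board A[7]=board B[8], audit at board A[8]=board B[10], audit at board A[9]=board B[11], demo at board A[12]=board B[12]. dp[14][12] = 8 confirms this is the maximum.

8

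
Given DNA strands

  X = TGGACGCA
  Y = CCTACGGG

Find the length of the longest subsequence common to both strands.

Pick T at X[1]=Y[3]; then G at X[2]=Y[6]; then G at X[3]=Y[7]; then G at X[6]=Y[8]; all 4 bases appear in both, in order. dp[8][8] = 4 confirms this is the maximum.

4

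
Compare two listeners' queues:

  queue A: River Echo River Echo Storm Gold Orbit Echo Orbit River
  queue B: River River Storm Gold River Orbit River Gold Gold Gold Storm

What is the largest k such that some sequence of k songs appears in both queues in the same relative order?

6

Pick River (queue A #1, queue B #1), River (queue A #3, queue B #2), Storm (queue A #5, queue B #3), Gold (queue A #6, queue B #4), Orbit (queue A #9, queue B #6), River (queue A #10, queue B #7); all 6 songs appear in both, in order. The LCS DP gives dp[10][11] = 6, so this is optimal.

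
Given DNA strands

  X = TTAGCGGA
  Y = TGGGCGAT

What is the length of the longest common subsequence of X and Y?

Let dp[i][j] be the LCS length of the first i bases of X and the first j bases of Y. dp[i][j] = dp[i-1][j-1]+1 when the i-th and j-th bases match, else max(dp[i-1][j], dp[i][j-1]).
    ·  T  G  G  G  C  G  A  T
 ·  0  0  0  0  0  0  0  0  0
 T  0  1  1  1  1  1  1  1  1
 T  0  1  1  1  1  1  1  1  2
 A  0  1  1  1  1  1  1  2  2
 G  0  1  2  2  2  2  2  2  2
 C  0  1  2  2  2  3  3  3  3
 G  0  1  2  3  3  3  4  4  4
 G  0  1  2  3  4  4  4  4  4
 A  0  1  2  3  4  4  4  5  5
dp[8][8] = 5. One LCS (by backtracking along matches): TGCGA.

5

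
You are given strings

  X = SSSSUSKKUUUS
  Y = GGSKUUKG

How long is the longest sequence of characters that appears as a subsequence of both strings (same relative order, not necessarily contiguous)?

4

Let dp[i][j] be the LCS length of the first i characters of X and the first j characters of Y. dp[i][j] = dp[i-1][j-1]+1 when the i-th and j-th characters match, else max(dp[i-1][j], dp[i][j-1]).
    ·  G  G  S  K  U  U  K  G
 ·  0  0  0  0  0  0  0  0  0
 S  0  0  0  1  1  1  1  1  1
 S  0  0  0  1  1  1  1  1  1
 S  0  0  0  1  1  1  1  1  1
 S  0  0  0  1  1  1  1  1  1
 U  0  0  0  1  1  2  2  2  2
 S  0  0  0  1  1  2  2  2  2
 K  0  0  0  1  2  2  2  3  3
 K  0  0  0  1  2  2  2  3  3
 U  0  0  0  1  2  3  3  3  3
 U  0  0  0  1  2  3  4  4  4
 U  0  0  0  1  2  3  4  4  4
 S  0  0  0  1  2  3  4  4  4
dp[12][8] = 4. One LCS (by backtracking along matches): SKUU.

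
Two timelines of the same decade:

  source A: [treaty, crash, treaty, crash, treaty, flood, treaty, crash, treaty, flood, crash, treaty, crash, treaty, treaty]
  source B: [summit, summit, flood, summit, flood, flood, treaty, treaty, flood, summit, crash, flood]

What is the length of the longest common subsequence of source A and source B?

Taking treaty at source A[3]=source B[7] → treaty at source A[5]=source B[8] → flood at source A[6]=source B[9] → crash at source A[8]=source B[11] → flood at source A[10]=source B[12] gives a common subsequence of length 5. The LCS DP gives dp[15][12] = 5, so this is optimal.

5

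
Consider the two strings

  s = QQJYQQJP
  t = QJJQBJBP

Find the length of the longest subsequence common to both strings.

5

Let dp[i][j] be the LCS length of the first i characters of s and the first j characters of t. dp[i][j] = dp[i-1][j-1]+1 when the i-th and j-th characters match, else max(dp[i-1][j], dp[i][j-1]).
    ·  Q  J  J  Q  B  J  B  P
 ·  0  0  0  0  0  0  0  0  0
 Q  0  1  1  1  1  1  1  1  1
 Q  0  1  1  1  2  2  2  2  2
 J  0  1  2  2  2  2  3  3  3
 Y  0  1  2  2  2  2  3  3  3
 Q  0  1  2  2  3  3  3  3  3
 Q  0  1  2  2  3  3  3  3  3
 J  0  1  2  3  3  3  4  4  4
 P  0  1  2  3  3  3  4  4  5
dp[8][8] = 5. One LCS (by backtracking along matches): QJQJP.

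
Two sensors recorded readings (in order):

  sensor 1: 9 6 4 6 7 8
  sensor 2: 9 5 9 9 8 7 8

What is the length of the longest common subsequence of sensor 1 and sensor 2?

Taking 9 [1,4], 7 [5,6], 8 [6,7] gives a common subsequence of length 3. Since dp[6][7] = 3, nothing longer is possible.

3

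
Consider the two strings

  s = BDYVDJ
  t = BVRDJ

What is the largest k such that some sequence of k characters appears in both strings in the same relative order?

One common subsequence of length 4: B at s[1]=t[1], then V at s[4]=t[2], then D at s[5]=t[4], then J at s[6]=t[5]. dp[6][5] = 4 confirms this is the maximum.

4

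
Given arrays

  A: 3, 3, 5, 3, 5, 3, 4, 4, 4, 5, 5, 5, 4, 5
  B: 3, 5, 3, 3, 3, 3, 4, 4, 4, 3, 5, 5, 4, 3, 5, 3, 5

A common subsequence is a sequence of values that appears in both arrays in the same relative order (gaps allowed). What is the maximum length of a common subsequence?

Taking 3 at A[1]=B[3]; then 3 at A[2]=B[4]; then 3 at A[4]=B[5]; then 3 at A[6]=B[6]; then 4 at A[7]=B[7]; then 4 at A[8]=B[8]; then 4 at A[9]=B[9]; then 5 at A[10]=B[11]; then 5 at A[11]=B[12]; then 5 at A[12]=B[15]; then 5 at A[14]=B[17] gives a common subsequence of length 11. dp[14][17] = 11 confirms this is the maximum.

11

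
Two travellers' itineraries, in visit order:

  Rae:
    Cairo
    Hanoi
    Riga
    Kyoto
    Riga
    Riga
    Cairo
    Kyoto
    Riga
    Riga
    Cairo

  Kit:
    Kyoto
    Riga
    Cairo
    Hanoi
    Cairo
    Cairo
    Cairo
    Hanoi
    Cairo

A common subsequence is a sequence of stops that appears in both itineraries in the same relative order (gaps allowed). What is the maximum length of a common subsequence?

4

Match Cairo at Rae[1]=Kit[3], then Hanoi at Rae[2]=Kit[4], then Cairo at Rae[7]=Kit[7], then Cairo at Rae[11]=Kit[9] — 4 stops in the same relative order in both. The LCS DP gives dp[11][9] = 4, so this is optimal.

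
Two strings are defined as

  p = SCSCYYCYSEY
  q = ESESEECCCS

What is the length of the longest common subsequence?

Let dp[i][j] be the LCS length of the first i characters of p and the first j characters of q. dp[i][j] = dp[i-1][j-1]+1 when the i-th and j-th characters match, else max(dp[i-1][j], dp[i][j-1]).
    ·  E  S  E  S  E  E  C  C  C  S
 ·  0  0  0  0  0  0  0  0  0  0  0
 S  0  0  1  1  1  1  1  1  1  1  1
 C  0  0  1  1  1  1  1  2  2  2  2
 S  0  0  1  1  2  2  2  2  2  2  3
 C  0  0  1  1  2  2  2  3  3  3  3
 Y  0  0  1  1  2  2  2  3  3  3  3
 Y  0  0  1  1  2  2  2  3  3  3  3
 C  0  0  1  1  2  2  2  3  4  4  4
 Y  0  0  1  1  2  2  2  3  4  4  4
 S  0  0  1  1  2  2  2  3  4  4  5
 E  0  1  1  2  2  3  3  3  4  4  5
 Y  0  1  1  2  2  3  3  3  4  4  5
dp[11][10] = 5. One LCS (by backtracking along matches): SCCCS.

5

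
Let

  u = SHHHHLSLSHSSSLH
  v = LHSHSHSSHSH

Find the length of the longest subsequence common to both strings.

8

Match S (u #1, v #3); then H (u #2, v #4); then H (u #5, v #6); then S (u #7, v #7); then S (u #9, v #8); then H (u #10, v #9); then S (u #13, v #10); then H (u #15, v #11) — 8 characters in the same relative order in both. dp[15][11] = 8 confirms this is the maximum.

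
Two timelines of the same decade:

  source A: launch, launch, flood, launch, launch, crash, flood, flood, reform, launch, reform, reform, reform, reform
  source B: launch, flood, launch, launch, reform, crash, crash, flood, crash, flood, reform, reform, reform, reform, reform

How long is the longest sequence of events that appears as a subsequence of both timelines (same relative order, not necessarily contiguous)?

12

Pick launch [2,1]; then flood [3,2]; then launch [4,3]; then launch [5,4]; then crash [6,7]; then flood [7,8]; then flood [8,10]; then reform [9,11]; then reform [11,12]; then reform [12,13]; then reform [13,14]; then reform [14,15]; all 12 events appear in both, in order, and the DP table's final entry dp[14][15] is also 12, so no common subsequence is longer.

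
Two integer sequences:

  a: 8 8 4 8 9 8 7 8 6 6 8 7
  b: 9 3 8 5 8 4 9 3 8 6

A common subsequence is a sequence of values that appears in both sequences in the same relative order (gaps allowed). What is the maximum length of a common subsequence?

Match 8 at a[1]=b[3], 8 at a[2]=b[5], 4 at a[3]=b[6], 9 at a[5]=b[7], 8 at a[8]=b[9], 6 at a[10]=b[10] — 6 values in the same relative order in both. dp[12][10] = 6 confirms this is the maximum.

6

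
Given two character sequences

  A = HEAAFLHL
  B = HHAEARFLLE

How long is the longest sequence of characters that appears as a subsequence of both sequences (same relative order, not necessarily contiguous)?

Let dp[i][j] be the LCS length of the first i characters of A and the first j characters of B. dp[i][j] = dp[i-1][j-1]+1 when the i-th and j-th characters match, else max(dp[i-1][j], dp[i][j-1]).
    ·  H  H  A  E  A  R  F  L  L  E
 ·  0  0  0  0  0  0  0  0  0  0  0
 H  0  1  1  1  1  1  1  1  1  1  1
 E  0  1  1  1  2  2  2  2  2  2  2
 A  0  1  1  2  2  3  3  3  3  3  3
 A  0  1  1  2  2  3  3  3  3  3  3
 F  0  1  1  2  2  3  3  4  4  4  4
 L  0  1  1  2  2  3  3  4  5  5  5
 H  0  1  2  2  2  3  3  4  5  5  5
 L  0  1  2  2  2  3  3  4  5  6  6
dp[8][10] = 6. One LCS (by backtracking along matches): HEAFLL.

6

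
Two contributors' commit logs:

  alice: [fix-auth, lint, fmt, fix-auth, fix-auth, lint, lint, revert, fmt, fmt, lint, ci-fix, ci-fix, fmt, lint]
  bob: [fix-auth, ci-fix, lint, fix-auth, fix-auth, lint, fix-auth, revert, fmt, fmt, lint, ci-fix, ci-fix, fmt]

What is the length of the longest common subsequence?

12

Pick fix-auth [1,1]; then lint [2,3]; then fix-auth [4,4]; then fix-auth [5,5]; then lint [6,6]; then revert [8,8]; then fmt [9,9]; then fmt [10,10]; then lint [11,11]; then ci-fix [12,12]; then ci-fix [13,13]; then fmt [14,14]; all 12 commits appear in both, in order. The LCS DP gives dp[15][14] = 12, so this is optimal.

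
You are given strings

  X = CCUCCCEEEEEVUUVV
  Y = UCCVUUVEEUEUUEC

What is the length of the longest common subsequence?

Match C at X[1]=Y[2] → C at X[2]=Y[3] → U at X[3]=Y[6] → E at X[7]=Y[8] → E at X[8]=Y[9] → E at X[11]=Y[11] → U at X[13]=Y[12] → U at X[14]=Y[13] — 8 characters in the same relative order in both. Since dp[16][15] = 8, nothing longer is possible.

8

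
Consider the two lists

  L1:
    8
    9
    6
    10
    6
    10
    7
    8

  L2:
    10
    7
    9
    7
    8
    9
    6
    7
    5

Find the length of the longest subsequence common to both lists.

4

Let dp[i][j] be the LCS length of the first i values of L1 and the first j values of L2. dp[i][j] = dp[i-1][j-1]+1 when the i-th and j-th values match, else max(dp[i-1][j], dp[i][j-1]).
    · 10  7  9  7  8  9  6  7  5
 ·  0  0  0  0  0  0  0  0  0  0
 8  0  0  0  0  0  1  1  1  1  1
 9  0  0  0  1  1  1  2  2  2  2
 6  0  0  0  1  1  1  2  3  3  3
10  0  1  1  1  1  1  2  3  3  3
 6  0  1  1  1  1  1  2  3  3  3
10  0  1  1  1  1  1  2  3  3  3
 7  0  1  2  2  2  2  2  3  4  4
 8  0  1  2  2  2  3  3  3  4  4
dp[8][9] = 4. One LCS (by backtracking along matches): 8, 9, 6, 7.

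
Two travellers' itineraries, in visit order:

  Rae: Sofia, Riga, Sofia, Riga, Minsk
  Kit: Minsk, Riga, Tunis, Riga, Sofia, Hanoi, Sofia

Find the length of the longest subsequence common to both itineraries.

Match Sofia at Rae[1]=Kit[5]; then Sofia at Rae[3]=Kit[7] — 2 stops in the same relative order in both. The LCS DP gives dp[5][7] = 2, so this is optimal.

2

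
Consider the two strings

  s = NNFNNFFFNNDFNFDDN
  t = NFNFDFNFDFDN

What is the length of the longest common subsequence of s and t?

11

One common subsequence of length 11: N at s[2]=t[1] → F at s[3]=t[2] → N at s[5]=t[3] → F at s[8]=t[4] → D at s[11]=t[5] → F at s[12]=t[6] → N at s[13]=t[7] → F at s[14]=t[8] → D at s[15]=t[9] → D at s[16]=t[11] → N at s[17]=t[12]. Since dp[17][12] = 11, nothing longer is possible.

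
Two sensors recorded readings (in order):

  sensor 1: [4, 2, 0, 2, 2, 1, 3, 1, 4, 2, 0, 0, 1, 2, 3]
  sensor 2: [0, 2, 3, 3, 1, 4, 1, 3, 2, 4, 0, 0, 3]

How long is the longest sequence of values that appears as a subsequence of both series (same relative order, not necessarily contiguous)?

9

One common subsequence of length 9: 0 at sensor 1[3]=sensor 2[1], 2 at sensor 1[4]=sensor 2[2], 3 at sensor 1[7]=sensor 2[4], 1 at sensor 1[8]=sensor 2[5], 4 at sensor 1[9]=sensor 2[6], 2 at sensor 1[10]=sensor 2[9], 0 at sensor 1[11]=sensor 2[11], 0 at sensor 1[12]=sensor 2[12], 3 at sensor 1[15]=sensor 2[13]. Since dp[15][13] = 9, nothing longer is possible.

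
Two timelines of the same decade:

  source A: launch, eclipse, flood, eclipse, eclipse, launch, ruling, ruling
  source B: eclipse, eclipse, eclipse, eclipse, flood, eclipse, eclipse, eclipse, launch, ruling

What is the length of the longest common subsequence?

Pick eclipse at source A[2]=source B[4]; then flood at source A[3]=source B[5]; then eclipse at source A[4]=source B[7]; then eclipse at source A[5]=source B[8]; then launch at source A[6]=source B[9]; then ruling at source A[8]=source B[10]; all 6 events appear in both, in order. dp[8][10] = 6 confirms this is the maximum.

6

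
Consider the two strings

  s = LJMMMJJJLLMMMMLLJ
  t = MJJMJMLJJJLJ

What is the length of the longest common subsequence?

One common subsequence of length 8: J (s #2, t #3), then M (s #3, t #4), then M (s #4, t #6), then J (s #6, t #8), then J (s #7, t #9), then J (s #8, t #10), then L (s #16, t #11), then J (s #17, t #12), and the DP table's final entry dp[17][12] is also 8, so no common subsequence is longer.

8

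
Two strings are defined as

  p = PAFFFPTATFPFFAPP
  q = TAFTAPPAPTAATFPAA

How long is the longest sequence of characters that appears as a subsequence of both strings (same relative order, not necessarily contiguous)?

9

Taking P at p[1]=q[7], then A at p[2]=q[8], then P at p[6]=q[9], then T at p[7]=q[10], then A at p[8]=q[12], then T at p[9]=q[13], then F at p[10]=q[14], then P at p[11]=q[15], then A at p[14]=q[17] gives a common subsequence of length 9. dp[16][17] = 9 confirms this is the maximum.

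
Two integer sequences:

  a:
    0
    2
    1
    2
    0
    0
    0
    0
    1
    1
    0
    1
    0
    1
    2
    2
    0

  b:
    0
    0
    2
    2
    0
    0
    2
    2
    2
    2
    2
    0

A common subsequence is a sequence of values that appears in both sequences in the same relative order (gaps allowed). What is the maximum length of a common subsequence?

8

Taking 0 at a[1]=b[2], then 2 at a[2]=b[3], then 2 at a[4]=b[4], then 0 at a[5]=b[5], then 0 at a[6]=b[6], then 2 at a[15]=b[10], then 2 at a[16]=b[11], then 0 at a[17]=b[12] gives a common subsequence of length 8. dp[17][12] = 8 confirms this is the maximum.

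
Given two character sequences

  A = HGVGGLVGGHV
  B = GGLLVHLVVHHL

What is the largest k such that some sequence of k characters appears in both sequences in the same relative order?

Taking G [2,1], then G [4,2], then L [6,4], then V [7,5], then H [10,6], then V [11,9] gives a common subsequence of length 6. dp[11][12] = 6 confirms this is the maximum.

6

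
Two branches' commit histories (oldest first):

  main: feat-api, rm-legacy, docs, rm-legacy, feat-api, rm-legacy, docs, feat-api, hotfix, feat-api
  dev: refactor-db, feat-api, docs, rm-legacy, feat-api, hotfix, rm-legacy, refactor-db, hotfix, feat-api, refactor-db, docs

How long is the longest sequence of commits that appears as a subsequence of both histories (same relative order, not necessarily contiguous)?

Pick feat-api at main[1]=dev[2], then docs at main[3]=dev[3], then rm-legacy at main[4]=dev[4], then feat-api at main[5]=dev[5], then rm-legacy at main[6]=dev[7], then hotfix at main[9]=dev[9], then feat-api at main[10]=dev[10]; all 7 commits appear in both, in order. Since dp[10][12] = 7, nothing longer is possible.

7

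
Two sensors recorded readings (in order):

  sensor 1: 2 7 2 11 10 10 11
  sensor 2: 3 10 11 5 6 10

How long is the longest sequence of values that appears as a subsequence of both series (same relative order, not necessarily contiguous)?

Taking 11 [4,3], then 10 [6,6] gives a common subsequence of length 2. Since dp[7][6] = 2, nothing longer is possible.

2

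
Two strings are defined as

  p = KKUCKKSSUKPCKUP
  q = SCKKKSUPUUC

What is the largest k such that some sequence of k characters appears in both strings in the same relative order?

Match K (p #2, q #3), K (p #5, q #4), K (p #6, q #5), S (p #8, q #6), U (p #9, q #7), P (p #11, q #8), C (p #12, q #11) — 7 characters in the same relative order in both. dp[15][11] = 7 confirms this is the maximum.

7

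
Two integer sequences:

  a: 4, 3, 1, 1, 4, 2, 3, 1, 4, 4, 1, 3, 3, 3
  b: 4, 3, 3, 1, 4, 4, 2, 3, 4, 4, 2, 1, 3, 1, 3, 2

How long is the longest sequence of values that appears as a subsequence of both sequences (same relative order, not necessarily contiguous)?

Taking 4 (a #1, b #1) → 3 (a #2, b #3) → 1 (a #3, b #4) → 4 (a #5, b #6) → 2 (a #6, b #7) → 3 (a #7, b #8) → 4 (a #9, b #9) → 4 (a #10, b #10) → 1 (a #11, b #12) → 3 (a #12, b #13) → 3 (a #13, b #15) gives a common subsequence of length 11. The LCS DP gives dp[14][16] = 11, so this is optimal.

11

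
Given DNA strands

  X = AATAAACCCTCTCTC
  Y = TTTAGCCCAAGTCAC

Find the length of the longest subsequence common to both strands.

One common subsequence of length 8: T (X #3, Y #3); then A (X #4, Y #4); then C (X #7, Y #6); then C (X #8, Y #7); then C (X #9, Y #8); then T (X #10, Y #12); then C (X #11, Y #13); then C (X #15, Y #15), and the DP table's final entry dp[15][15] is also 8, so no common subsequence is longer.

8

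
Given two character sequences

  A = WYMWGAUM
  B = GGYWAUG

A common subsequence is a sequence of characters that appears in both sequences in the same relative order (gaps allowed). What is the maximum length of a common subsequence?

Taking Y at A[2]=B[3]; then W at A[4]=B[4]; then A at A[6]=B[5]; then U at A[7]=B[6] gives a common subsequence of length 4. The LCS DP gives dp[8][7] = 4, so this is optimal.

4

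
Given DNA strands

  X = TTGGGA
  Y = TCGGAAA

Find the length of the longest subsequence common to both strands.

Match T at X[1]=Y[1]; then G at X[3]=Y[3]; then G at X[4]=Y[4]; then A at X[6]=Y[7] — 4 bases in the same relative order in both. The LCS DP gives dp[6][7] = 4, so this is optimal.

4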